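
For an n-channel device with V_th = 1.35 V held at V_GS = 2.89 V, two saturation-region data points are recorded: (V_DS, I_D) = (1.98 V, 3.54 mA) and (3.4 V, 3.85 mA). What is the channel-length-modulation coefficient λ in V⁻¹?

With V_GS fixed, I_D ∝ (1 + λ V_DS) in saturation, so I_D2/I_D1 = (1 + λ V_DS2)/(1 + λ V_DS1).
3.85/3.54 = 1.088 = (1 + 3.4 λ)/(1 + 1.98 λ).
Solving: λ (I_D1 V_DS2 − I_D2 V_DS1) = I_D2 − I_D1, so λ = (3.85 − 3.54) / (3.54 × 3.4 − 3.85 × 1.98) = 0.31 / 4.41 = 0.0702 V⁻¹.

λ = 0.0702 V⁻¹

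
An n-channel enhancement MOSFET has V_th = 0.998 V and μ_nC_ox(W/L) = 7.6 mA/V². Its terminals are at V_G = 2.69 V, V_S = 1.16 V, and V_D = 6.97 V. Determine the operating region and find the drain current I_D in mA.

Saturation; I_D = 1.08 mA

V_GS = V_G − V_S = 2.69 − 1.16 = 1.53 V; V_DS = V_D − V_S = 6.97 − 1.16 = 5.81 V.
V_ov = V_GS − V_th = 1.53 − 0.998 = 0.532 V.
Since V_DS = 5.81 V ≥ V_ov = 0.532 V, the device is in saturation.
I_D = ½ k_n V_ov² = 0.5 × 7.6 × 0.532² = 1.08 mA.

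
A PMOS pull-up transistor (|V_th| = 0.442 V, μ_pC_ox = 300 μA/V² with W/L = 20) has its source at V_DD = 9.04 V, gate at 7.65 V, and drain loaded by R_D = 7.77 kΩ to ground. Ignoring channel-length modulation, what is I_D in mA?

I_D = 1.13 mA

V_SG = V_DD − V_G = 9.04 − 7.65 = 1.39 V, so V_ov = 1.39 − 0.442 = 0.948 V.
k_p = μ_pC_ox · (W/L) = 6 mA/V².
Assume saturation: I_D = ½ k_p V_ov² = 0.5 × 6 × 0.948² = 2.7 mA, giving V_SD = V_DD − I_D R_D = 9.04 − 2.7 × 7.77 = -11.9 V.
But -11.9 V < V_ov = 0.948 V, so the device is actually in triode.
In triode I_D = k_p[V_ov V_SD − ½ V_SD²] and I_D = (V_DD − V_SD)/R_D. Equating: 23.3 V_SD² − 45.2 V_SD + 9.04 = 0, giving V_SD = 0.226 V (the root below V_ov).
I_D = (9.04 − 0.226) / 7.77 = 1.13 mA.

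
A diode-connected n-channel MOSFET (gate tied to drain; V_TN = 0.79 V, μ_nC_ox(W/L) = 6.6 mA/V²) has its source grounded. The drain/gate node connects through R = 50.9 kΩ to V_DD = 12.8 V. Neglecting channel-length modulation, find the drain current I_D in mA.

With gate tied to drain, V_GS = V_DS ≥ V_GS − V_TN, so the device is in saturation.
KCL at the drain: ½ k_n (V_GS − V_TN)² = (V_DD − V_GS)/R.
Let x = V_GS − 0.79. Then 168 x² + x − 12.01 = 0, giving x = 0.264 V (positive root), so V_GS = 1.05 V.
I_D = (V_DD − V_GS)/R = (12.8 − 1.05) / 50.9 = 0.231 mA.

I_D = 0.231 mA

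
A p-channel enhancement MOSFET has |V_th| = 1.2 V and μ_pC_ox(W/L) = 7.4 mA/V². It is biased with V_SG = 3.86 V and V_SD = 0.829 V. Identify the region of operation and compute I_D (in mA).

Triode; I_D = 13.8 mA

V_ov = V_SG − |V_th| = 3.86 − 1.2 = 2.66 V.
Since V_SD = 0.829 V < V_ov = 2.66 V, the device is in the triode region.
I_D = k_p [V_ov · V_SD − ½ V_SD²] = 7.4 × [2.66 × 0.829 − 0.5 × 0.829²] = 13.8 mA.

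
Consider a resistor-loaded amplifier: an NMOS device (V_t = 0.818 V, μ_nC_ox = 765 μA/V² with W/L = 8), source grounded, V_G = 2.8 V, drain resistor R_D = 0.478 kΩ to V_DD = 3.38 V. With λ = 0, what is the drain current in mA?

V_GS = V_G = 2.8 V, so V_ov = 2.8 − 0.818 = 1.98 V.
k_n = μ_nC_ox · (W/L) = 6.12 mA/V².
Assume saturation: I_D = ½ k_n V_ov² = 0.5 × 6.12 × 1.98² = 12 mA, giving V_DS = V_DD − I_D R_D = 3.38 − 12 × 0.478 = -2.37 V.
But -2.37 V < V_ov = 1.98 V, so the device is actually in triode.
In triode I_D = k_n[V_ov V_DS − ½ V_DS²] and I_D = (V_DD − V_DS)/R_D. Equating: 1.46 V_DS² − 6.798 V_DS + 3.38 = 0, giving V_DS = 0.566 V (the root below V_ov).
I_D = (3.38 − 0.566) / 0.478 = 5.89 mA.

I_D = 5.89 mA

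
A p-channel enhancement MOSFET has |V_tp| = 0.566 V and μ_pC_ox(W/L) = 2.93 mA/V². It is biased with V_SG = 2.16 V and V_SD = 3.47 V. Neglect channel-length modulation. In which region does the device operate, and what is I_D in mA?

V_ov = V_SG − |V_tp| = 2.16 − 0.566 = 1.59 V.
Since V_SD = 3.47 V ≥ V_ov = 1.59 V, the device is in saturation.
I_D = ½ k_p V_ov² = 0.5 × 2.93 × 1.59² = 3.72 mA.

Saturation; I_D = 3.72 mA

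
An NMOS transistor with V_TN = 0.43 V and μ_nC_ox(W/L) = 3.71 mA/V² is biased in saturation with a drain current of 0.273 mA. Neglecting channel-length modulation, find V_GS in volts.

In saturation I_D = ½ k_n (V_GS − V_TN)², so V_GS − V_TN = √(2 I_D / k_n) = √(2 × 0.273 / 3.71) = 0.384 V.
V_GS = 0.43 + 0.384 = 0.814 V.

V_GS = 0.814 V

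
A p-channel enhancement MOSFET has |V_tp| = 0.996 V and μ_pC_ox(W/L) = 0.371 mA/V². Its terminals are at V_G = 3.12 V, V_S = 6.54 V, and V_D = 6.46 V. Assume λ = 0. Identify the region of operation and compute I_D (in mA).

Triode; I_D = 0.0708 mA

V_SG = V_S − V_G = 6.54 − 3.12 = 3.42 V; V_SD = V_S − V_D = 6.54 − 6.46 = 0.08 V.
V_ov = V_SG − |V_tp| = 3.42 − 0.996 = 2.42 V.
Since V_SD = 0.08 V < V_ov = 2.42 V, the device is in the triode region.
I_D = k_p [V_ov · V_SD − ½ V_SD²] = 0.371 × [2.42 × 0.08 − 0.5 × 0.08²] = 0.0708 mA.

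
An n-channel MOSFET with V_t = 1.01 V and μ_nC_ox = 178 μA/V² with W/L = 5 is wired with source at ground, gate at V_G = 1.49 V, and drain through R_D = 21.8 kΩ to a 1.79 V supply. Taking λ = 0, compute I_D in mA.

I_D = 0.0721 mA

V_GS = V_G = 1.49 V, so V_ov = 1.49 − 1.01 = 0.48 V.
k_n = μ_nC_ox · (W/L) = 0.89 mA/V².
Assume saturation: I_D = ½ k_n V_ov² = 0.5 × 0.89 × 0.48² = 0.103 mA, giving V_DS = V_DD − I_D R_D = 1.79 − 0.103 × 21.8 = -0.445 V.
But -0.445 V < V_ov = 0.48 V, so the device is actually in triode.
In triode I_D = k_n[V_ov V_DS − ½ V_DS²] and I_D = (V_DD − V_DS)/R_D. Equating: 9.7 V_DS² − 10.31 V_DS + 1.79 = 0, giving V_DS = 0.218 V (the root below V_ov).
I_D = (1.79 − 0.218) / 21.8 = 0.0721 mA.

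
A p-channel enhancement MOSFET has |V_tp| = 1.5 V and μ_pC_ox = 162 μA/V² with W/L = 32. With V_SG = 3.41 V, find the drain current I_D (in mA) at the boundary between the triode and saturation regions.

At the boundary V_SD = V_ov = V_SG − |V_tp| = 3.41 − 1.5 = 1.91 V.
k_p = μ_pC_ox · (W/L) = 5.184 mA/V².
I_D = ½ k_p V_ov² = 0.5 × 5.184 × 1.91² = 9.46 mA.

I_D = 9.46 mA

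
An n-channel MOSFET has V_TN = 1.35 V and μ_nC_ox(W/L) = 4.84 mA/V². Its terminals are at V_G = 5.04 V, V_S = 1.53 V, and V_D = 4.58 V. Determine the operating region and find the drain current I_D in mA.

V_GS = V_G − V_S = 5.04 − 1.53 = 3.51 V; V_DS = V_D − V_S = 4.58 − 1.53 = 3.05 V.
V_ov = V_GS − V_TN = 3.51 − 1.35 = 2.16 V.
Since V_DS = 3.05 V ≥ V_ov = 2.16 V, the device is in saturation.
I_D = ½ k_n V_ov² = 0.5 × 4.84 × 2.16² = 11.3 mA.

Saturation; I_D = 11.3 mA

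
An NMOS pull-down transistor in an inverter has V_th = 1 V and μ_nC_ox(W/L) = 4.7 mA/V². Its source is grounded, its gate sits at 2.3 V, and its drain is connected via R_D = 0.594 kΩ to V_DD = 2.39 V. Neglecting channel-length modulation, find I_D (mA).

V_GS = V_G = 2.3 V, so V_ov = 2.3 − 1 = 1.3 V.
Assume saturation: I_D = ½ k_n V_ov² = 0.5 × 4.7 × 1.3² = 3.97 mA, giving V_DS = V_DD − I_D R_D = 2.39 − 3.97 × 0.594 = 0.0309 V.
But 0.0309 V < V_ov = 1.3 V, so the device is actually in triode.
In triode I_D = k_n[V_ov V_DS − ½ V_DS²] and I_D = (V_DD − V_DS)/R_D. Equating: 1.4 V_DS² − 4.629 V_DS + 2.39 = 0, giving V_DS = 0.64 V (the root below V_ov).
I_D = (2.39 − 0.64) / 0.594 = 2.95 mA.

I_D = 2.95 mA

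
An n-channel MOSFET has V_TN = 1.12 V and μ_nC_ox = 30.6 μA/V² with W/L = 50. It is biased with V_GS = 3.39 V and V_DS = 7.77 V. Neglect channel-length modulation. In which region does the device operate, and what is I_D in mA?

k_n = μ_nC_ox · (W/L) = 1.53 mA/V².
V_ov = V_GS − V_TN = 3.39 − 1.12 = 2.27 V.
Since V_DS = 7.77 V ≥ V_ov = 2.27 V, the device is in saturation.
I_D = ½ k_n V_ov² = 0.5 × 1.53 × 2.27² = 3.94 mA.

Saturation; I_D = 3.94 mA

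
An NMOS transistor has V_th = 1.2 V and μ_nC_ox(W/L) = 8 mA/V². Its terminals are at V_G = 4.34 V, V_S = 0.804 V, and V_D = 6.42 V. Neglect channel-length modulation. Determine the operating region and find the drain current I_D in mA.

Saturation; I_D = 21.8 mA

V_GS = V_G − V_S = 4.34 − 0.804 = 3.54 V; V_DS = V_D − V_S = 6.42 − 0.804 = 5.62 V.
V_ov = V_GS − V_th = 3.54 − 1.2 = 2.34 V.
Since V_DS = 5.62 V ≥ V_ov = 2.34 V, the device is in saturation.
I_D = ½ k_n V_ov² = 0.5 × 8 × 2.34² = 21.8 mA.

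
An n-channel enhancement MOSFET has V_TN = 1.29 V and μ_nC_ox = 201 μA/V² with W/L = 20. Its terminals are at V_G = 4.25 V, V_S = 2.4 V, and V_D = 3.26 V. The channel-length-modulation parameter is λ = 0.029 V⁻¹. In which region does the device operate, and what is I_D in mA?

V_GS = V_G − V_S = 4.25 − 2.4 = 1.85 V; V_DS = V_D − V_S = 3.26 − 2.4 = 0.86 V.
k_n = μ_nC_ox · (W/L) = 4.02 mA/V².
V_ov = V_GS − V_TN = 1.85 − 1.29 = 0.56 V.
Since V_DS = 0.86 V ≥ V_ov = 0.56 V, the device is in saturation.
I_D = ½ k_n V_ov² (1 + λ V_DS) = 0.5 × 4.02 × 0.56² × (1 + 0.029 × 0.86) = 0.646 mA.

Saturation; I_D = 0.646 mA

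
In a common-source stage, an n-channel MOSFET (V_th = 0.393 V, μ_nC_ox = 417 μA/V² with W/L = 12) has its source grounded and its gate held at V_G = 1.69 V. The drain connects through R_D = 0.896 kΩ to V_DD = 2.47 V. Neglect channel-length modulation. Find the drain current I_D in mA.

I_D = 2.29 mA

V_GS = V_G = 1.69 V, so V_ov = 1.69 − 0.393 = 1.3 V.
k_n = μ_nC_ox · (W/L) = 5.004 mA/V².
Assume saturation: I_D = ½ k_n V_ov² = 0.5 × 5.004 × 1.3² = 4.21 mA, giving V_DS = V_DD − I_D R_D = 2.47 − 4.21 × 0.896 = -1.3 V.
But -1.3 V < V_ov = 1.3 V, so the device is actually in triode.
In triode I_D = k_n[V_ov V_DS − ½ V_DS²] and I_D = (V_DD − V_DS)/R_D. Equating: 2.24 V_DS² − 6.815 V_DS + 2.47 = 0, giving V_DS = 0.421 V (the root below V_ov).
I_D = (2.47 − 0.421) / 0.896 = 2.29 mA.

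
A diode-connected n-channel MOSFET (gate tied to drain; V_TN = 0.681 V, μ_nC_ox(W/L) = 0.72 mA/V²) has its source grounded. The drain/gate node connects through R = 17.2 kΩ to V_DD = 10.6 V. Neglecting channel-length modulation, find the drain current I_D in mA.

With gate tied to drain, V_GS = V_DS ≥ V_GS − V_TN, so the device is in saturation.
KCL at the drain: ½ k_n (V_GS − V_TN)² = (V_DD − V_GS)/R.
Let x = V_GS − 0.681. Then 6.19 x² + x − 9.919 = 0, giving x = 1.19 V (positive root), so V_GS = 1.87 V.
I_D = (V_DD − V_GS)/R = (10.6 − 1.87) / 17.2 = 0.508 mA.

I_D = 0.508 mA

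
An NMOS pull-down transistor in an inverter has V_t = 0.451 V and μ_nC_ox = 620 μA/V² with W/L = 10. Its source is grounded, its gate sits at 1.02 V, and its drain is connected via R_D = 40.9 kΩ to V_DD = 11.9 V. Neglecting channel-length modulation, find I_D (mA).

I_D = 0.289 mA

V_GS = V_G = 1.02 V, so V_ov = 1.02 − 0.451 = 0.569 V.
k_n = μ_nC_ox · (W/L) = 6.2 mA/V².
Assume saturation: I_D = ½ k_n V_ov² = 0.5 × 6.2 × 0.569² = 1 mA, giving V_DS = V_DD − I_D R_D = 11.9 − 1 × 40.9 = -29.1 V.
But -29.1 V < V_ov = 0.569 V, so the device is actually in triode.
In triode I_D = k_n[V_ov V_DS − ½ V_DS²] and I_D = (V_DD − V_DS)/R_D. Equating: 127 V_DS² − 145.3 V_DS + 11.9 = 0, giving V_DS = 0.0888 V (the root below V_ov).
I_D = (11.9 − 0.0888) / 40.9 = 0.289 mA.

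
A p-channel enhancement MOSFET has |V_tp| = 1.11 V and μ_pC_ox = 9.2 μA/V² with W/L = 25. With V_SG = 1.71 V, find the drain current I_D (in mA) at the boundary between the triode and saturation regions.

I_D = 0.0414 mA

At the boundary V_SD = V_ov = V_SG − |V_tp| = 1.71 − 1.11 = 0.6 V.
k_p = μ_pC_ox · (W/L) = 0.23 mA/V².
I_D = ½ k_p V_ov² = 0.5 × 0.23 × 0.6² = 0.0414 mA.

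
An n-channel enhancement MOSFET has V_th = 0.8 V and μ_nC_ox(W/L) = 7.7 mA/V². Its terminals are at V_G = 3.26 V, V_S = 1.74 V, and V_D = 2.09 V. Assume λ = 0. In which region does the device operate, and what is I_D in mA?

V_GS = V_G − V_S = 3.26 − 1.74 = 1.52 V; V_DS = V_D − V_S = 2.09 − 1.74 = 0.35 V.
V_ov = V_GS − V_th = 1.52 − 0.8 = 0.72 V.
Since V_DS = 0.35 V < V_ov = 0.72 V, the device is in the triode region.
I_D = k_n [V_ov · V_DS − ½ V_DS²] = 7.7 × [0.72 × 0.35 − 0.5 × 0.35²] = 1.47 mA.

Triode; I_D = 1.47 mA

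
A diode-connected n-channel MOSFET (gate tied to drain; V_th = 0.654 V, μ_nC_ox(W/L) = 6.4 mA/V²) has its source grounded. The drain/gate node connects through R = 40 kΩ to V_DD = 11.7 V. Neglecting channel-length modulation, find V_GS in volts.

With gate tied to drain, V_GS = V_DS ≥ V_GS − V_th, so the device is in saturation.
KCL at the drain: ½ k_n (V_GS − V_th)² = (V_DD − V_GS)/R.
Let x = V_GS − 0.654. Then 128 x² + x − 11.05 = 0, giving x = 0.29 V (positive root), so V_GS = 0.944 V.
I_D = (V_DD − V_GS)/R = (11.7 − 0.944) / 40 = 0.269 mA.

V_GS = 0.944 V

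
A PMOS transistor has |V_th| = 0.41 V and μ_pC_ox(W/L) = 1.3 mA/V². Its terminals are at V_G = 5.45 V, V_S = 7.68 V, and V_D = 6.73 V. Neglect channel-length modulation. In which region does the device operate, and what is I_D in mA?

V_SG = V_S − V_G = 7.68 − 5.45 = 2.23 V; V_SD = V_S − V_D = 7.68 − 6.73 = 0.95 V.
V_ov = V_SG − |V_th| = 2.23 − 0.41 = 1.82 V.
Since V_SD = 0.95 V < V_ov = 1.82 V, the device is in the triode region.
I_D = k_p [V_ov · V_SD − ½ V_SD²] = 1.3 × [1.82 × 0.95 − 0.5 × 0.95²] = 1.66 mA.

Triode; I_D = 1.66 mA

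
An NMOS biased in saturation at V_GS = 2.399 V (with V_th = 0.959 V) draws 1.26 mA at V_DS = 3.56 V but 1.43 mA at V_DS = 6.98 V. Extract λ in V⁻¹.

With V_GS fixed, I_D ∝ (1 + λ V_DS) in saturation, so I_D2/I_D1 = (1 + λ V_DS2)/(1 + λ V_DS1).
1.43/1.26 = 1.135 = (1 + 6.98 λ)/(1 + 3.56 λ).
Solving: λ (I_D1 V_DS2 − I_D2 V_DS1) = I_D2 − I_D1, so λ = (1.43 − 1.26) / (1.26 × 6.98 − 1.43 × 3.56) = 0.17 / 3.7 = 0.0459 V⁻¹.

λ = 0.0459 V⁻¹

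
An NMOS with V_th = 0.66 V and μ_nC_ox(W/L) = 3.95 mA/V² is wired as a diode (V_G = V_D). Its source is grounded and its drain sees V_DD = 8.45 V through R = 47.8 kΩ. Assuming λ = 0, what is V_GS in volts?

With gate tied to drain, V_GS = V_DS ≥ V_GS − V_th, so the device is in saturation.
KCL at the drain: ½ k_n (V_GS − V_th)² = (V_DD − V_GS)/R.
Let x = V_GS − 0.66. Then 94.4 x² + x − 7.79 = 0, giving x = 0.282 V (positive root), so V_GS = 0.942 V.
I_D = (V_DD − V_GS)/R = (8.45 − 0.942) / 47.8 = 0.157 mA.

V_GS = 0.942 V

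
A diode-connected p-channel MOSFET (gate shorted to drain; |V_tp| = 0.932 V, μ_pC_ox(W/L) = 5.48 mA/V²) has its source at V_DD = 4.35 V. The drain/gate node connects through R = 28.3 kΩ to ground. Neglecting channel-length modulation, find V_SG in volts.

V_SG = 1.14 V

With gate tied to drain, V_SG = V_SD ≥ V_SG − |V_tp|, so the device is in saturation.
KCL at the drain: ½ k_p (V_SG − |V_tp|)² = (V_DD − V_SG)/R.
Let x = V_SG − 0.932. Then 77.5 x² + x − 3.418 = 0, giving x = 0.204 V (positive root), so V_SG = 1.14 V.
I_D = (V_DD − V_SG)/R = (4.35 − 1.14) / 28.3 = 0.114 mA.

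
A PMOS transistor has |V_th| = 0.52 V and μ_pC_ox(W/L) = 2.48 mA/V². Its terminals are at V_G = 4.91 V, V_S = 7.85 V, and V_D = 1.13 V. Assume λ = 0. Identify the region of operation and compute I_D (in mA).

Saturation; I_D = 7.26 mA

V_SG = V_S − V_G = 7.85 − 4.91 = 2.94 V; V_SD = V_S − V_D = 7.85 − 1.13 = 6.72 V.
V_ov = V_SG − |V_th| = 2.94 − 0.52 = 2.42 V.
Since V_SD = 6.72 V ≥ V_ov = 2.42 V, the device is in saturation.
I_D = ½ k_p V_ov² = 0.5 × 2.48 × 2.42² = 7.26 mA.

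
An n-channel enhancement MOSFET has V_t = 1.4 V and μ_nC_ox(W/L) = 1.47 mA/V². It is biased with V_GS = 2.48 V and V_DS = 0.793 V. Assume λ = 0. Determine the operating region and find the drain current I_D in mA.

Triode; I_D = 0.797 mA

V_ov = V_GS − V_t = 2.48 − 1.4 = 1.08 V.
Since V_DS = 0.793 V < V_ov = 1.08 V, the device is in the triode region.
I_D = k_n [V_ov · V_DS − ½ V_DS²] = 1.47 × [1.08 × 0.793 − 0.5 × 0.793²] = 0.797 mA.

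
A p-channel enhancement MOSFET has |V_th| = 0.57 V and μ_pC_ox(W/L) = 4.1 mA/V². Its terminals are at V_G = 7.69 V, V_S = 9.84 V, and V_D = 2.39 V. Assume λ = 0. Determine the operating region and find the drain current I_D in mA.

Saturation; I_D = 5.12 mA

V_SG = V_S − V_G = 9.84 − 7.69 = 2.15 V; V_SD = V_S − V_D = 9.84 − 2.39 = 7.45 V.
V_ov = V_SG − |V_th| = 2.15 − 0.57 = 1.58 V.
Since V_SD = 7.45 V ≥ V_ov = 1.58 V, the device is in saturation.
I_D = ½ k_p V_ov² = 0.5 × 4.1 × 1.58² = 5.12 mA.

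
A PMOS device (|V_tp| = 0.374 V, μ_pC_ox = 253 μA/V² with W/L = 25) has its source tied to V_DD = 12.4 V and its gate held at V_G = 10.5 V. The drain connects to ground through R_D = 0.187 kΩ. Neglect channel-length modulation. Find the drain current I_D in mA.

V_SG = V_DD − V_G = 12.4 − 10.5 = 1.9 V, so V_ov = 1.9 − 0.374 = 1.53 V.
k_p = μ_pC_ox · (W/L) = 6.325 mA/V².
Assume saturation: I_D = ½ k_p V_ov² = 0.5 × 6.325 × 1.53² = 7.36 mA, giving V_SD = V_DD − I_D R_D = 12.4 − 7.36 × 0.187 = 11 V.
V_SD = 11 V ≥ V_ov = 1.53 V, confirming saturation.

I_D = 7.36 mA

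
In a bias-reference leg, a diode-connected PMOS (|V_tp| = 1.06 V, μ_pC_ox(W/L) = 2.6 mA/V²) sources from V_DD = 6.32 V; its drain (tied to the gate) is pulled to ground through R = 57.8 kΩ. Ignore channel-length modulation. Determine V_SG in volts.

V_SG = 1.32 V

With gate tied to drain, V_SG = V_SD ≥ V_SG − |V_tp|, so the device is in saturation.
KCL at the drain: ½ k_p (V_SG − |V_tp|)² = (V_DD − V_SG)/R.
Let x = V_SG − 1.06. Then 75.1 x² + x − 5.26 = 0, giving x = 0.258 V (positive root), so V_SG = 1.32 V.
I_D = (V_DD − V_SG)/R = (6.32 − 1.32) / 57.8 = 0.0865 mA.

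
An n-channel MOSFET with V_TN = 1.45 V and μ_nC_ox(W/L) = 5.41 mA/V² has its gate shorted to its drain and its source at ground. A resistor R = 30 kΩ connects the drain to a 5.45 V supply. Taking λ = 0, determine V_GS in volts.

With gate tied to drain, V_GS = V_DS ≥ V_GS − V_TN, so the device is in saturation.
KCL at the drain: ½ k_n (V_GS − V_TN)² = (V_DD − V_GS)/R.
Let x = V_GS − 1.45. Then 81.2 x² + x − 4 = 0, giving x = 0.216 V (positive root), so V_GS = 1.67 V.
I_D = (V_DD − V_GS)/R = (5.45 − 1.67) / 30 = 0.126 mA.

V_GS = 1.67 V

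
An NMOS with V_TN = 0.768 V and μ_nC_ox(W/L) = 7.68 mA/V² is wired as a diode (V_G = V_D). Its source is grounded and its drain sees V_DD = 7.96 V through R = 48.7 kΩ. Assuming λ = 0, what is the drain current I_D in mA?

I_D = 0.144 mA

With gate tied to drain, V_GS = V_DS ≥ V_GS − V_TN, so the device is in saturation.
KCL at the drain: ½ k_n (V_GS − V_TN)² = (V_DD − V_GS)/R.
Let x = V_GS − 0.768. Then 187 x² + x − 7.192 = 0, giving x = 0.193 V (positive root), so V_GS = 0.961 V.
I_D = (V_DD − V_GS)/R = (7.96 − 0.961) / 48.7 = 0.144 mA.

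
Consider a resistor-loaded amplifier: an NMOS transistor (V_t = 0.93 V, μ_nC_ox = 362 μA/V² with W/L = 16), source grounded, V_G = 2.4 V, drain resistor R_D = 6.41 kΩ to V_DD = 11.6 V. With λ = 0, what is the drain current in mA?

I_D = 1.77 mA

V_GS = V_G = 2.4 V, so V_ov = 2.4 − 0.93 = 1.47 V.
k_n = μ_nC_ox · (W/L) = 5.792 mA/V².
Assume saturation: I_D = ½ k_n V_ov² = 0.5 × 5.792 × 1.47² = 6.26 mA, giving V_DS = V_DD − I_D R_D = 11.6 − 6.26 × 6.41 = -28.5 V.
But -28.5 V < V_ov = 1.47 V, so the device is actually in triode.
In triode I_D = k_n[V_ov V_DS − ½ V_DS²] and I_D = (V_DD − V_DS)/R_D. Equating: 18.6 V_DS² − 55.58 V_DS + 11.6 = 0, giving V_DS = 0.226 V (the root below V_ov).
I_D = (11.6 − 0.226) / 6.41 = 1.77 mA.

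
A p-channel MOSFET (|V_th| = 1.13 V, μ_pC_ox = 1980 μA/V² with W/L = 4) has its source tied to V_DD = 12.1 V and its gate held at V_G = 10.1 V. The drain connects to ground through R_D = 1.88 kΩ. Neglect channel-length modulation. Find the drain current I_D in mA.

V_SG = V_DD − V_G = 12.1 − 10.1 = 2 V, so V_ov = 2 − 1.13 = 0.87 V.
k_p = μ_pC_ox · (W/L) = 7.92 mA/V².
Assume saturation: I_D = ½ k_p V_ov² = 0.5 × 7.92 × 0.87² = 3 mA, giving V_SD = V_DD − I_D R_D = 12.1 − 3 × 1.88 = 6.47 V.
V_SD = 6.47 V ≥ V_ov = 0.87 V, confirming saturation.

I_D = 3.00 mA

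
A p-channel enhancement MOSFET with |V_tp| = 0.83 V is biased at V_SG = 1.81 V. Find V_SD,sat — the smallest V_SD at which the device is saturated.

The boundary between triode and saturation is V_SD = V_SG − |V_tp| = V_ov.
V_ov = 1.81 − 0.83 = 0.98 V.

V_SD,sat = 0.980 V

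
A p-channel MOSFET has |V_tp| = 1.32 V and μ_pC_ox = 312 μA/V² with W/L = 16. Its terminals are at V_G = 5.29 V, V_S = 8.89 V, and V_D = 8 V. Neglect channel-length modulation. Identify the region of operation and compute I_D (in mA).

V_SG = V_S − V_G = 8.89 − 5.29 = 3.6 V; V_SD = V_S − V_D = 8.89 − 8 = 0.89 V.
k_p = μ_pC_ox · (W/L) = 4.992 mA/V².
V_ov = V_SG − |V_tp| = 3.6 − 1.32 = 2.28 V.
Since V_SD = 0.89 V < V_ov = 2.28 V, the device is in the triode region.
I_D = k_p [V_ov · V_SD − ½ V_SD²] = 4.992 × [2.28 × 0.89 − 0.5 × 0.89²] = 8.15 mA.

Triode; I_D = 8.15 mA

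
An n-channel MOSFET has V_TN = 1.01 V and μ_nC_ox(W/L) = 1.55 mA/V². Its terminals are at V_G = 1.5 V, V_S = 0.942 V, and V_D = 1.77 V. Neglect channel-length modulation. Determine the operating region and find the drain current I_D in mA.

Cutoff; I_D = 0 mA

V_GS = V_G − V_S = 1.5 − 0.942 = 0.558 V; V_DS = V_D − V_S = 1.77 − 0.942 = 0.828 V.
V_GS = 0.558 V < V_TN = 1.01 V, so the transistor is in cutoff.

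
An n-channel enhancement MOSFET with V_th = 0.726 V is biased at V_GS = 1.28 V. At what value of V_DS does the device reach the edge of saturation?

The boundary between triode and saturation is V_DS = V_GS − V_th = V_ov.
V_ov = 1.28 − 0.726 = 0.554 V.

V_DS,sat = 0.554 V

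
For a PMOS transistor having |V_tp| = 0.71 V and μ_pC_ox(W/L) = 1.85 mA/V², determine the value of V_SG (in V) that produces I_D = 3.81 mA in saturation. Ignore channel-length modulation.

V_SG = 2.74 V

In saturation I_D = ½ k_p (V_SG − |V_tp|)², so V_SG − |V_tp| = √(2 I_D / k_p) = √(2 × 3.81 / 1.85) = 2.03 V.
V_SG = 0.71 + 2.03 = 2.74 V.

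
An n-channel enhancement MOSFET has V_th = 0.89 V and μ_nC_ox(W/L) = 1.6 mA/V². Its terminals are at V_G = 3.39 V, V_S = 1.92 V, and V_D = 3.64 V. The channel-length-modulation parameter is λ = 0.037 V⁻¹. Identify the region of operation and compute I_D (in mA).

Saturation; I_D = 0.286 mA

V_GS = V_G − V_S = 3.39 − 1.92 = 1.47 V; V_DS = V_D − V_S = 3.64 − 1.92 = 1.72 V.
V_ov = V_GS − V_th = 1.47 − 0.89 = 0.58 V.
Since V_DS = 1.72 V ≥ V_ov = 0.58 V, the device is in saturation.
I_D = ½ k_n V_ov² (1 + λ V_DS) = 0.5 × 1.6 × 0.58² × (1 + 0.037 × 1.72) = 0.286 mA.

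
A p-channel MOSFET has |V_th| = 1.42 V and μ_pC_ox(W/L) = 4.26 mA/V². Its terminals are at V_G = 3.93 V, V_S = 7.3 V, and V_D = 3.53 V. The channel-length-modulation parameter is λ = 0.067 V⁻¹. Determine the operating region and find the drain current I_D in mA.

Saturation; I_D = 10.1 mA

V_SG = V_S − V_G = 7.3 − 3.93 = 3.37 V; V_SD = V_S − V_D = 7.3 − 3.53 = 3.77 V.
V_ov = V_SG − |V_th| = 3.37 − 1.42 = 1.95 V.
Since V_SD = 3.77 V ≥ V_ov = 1.95 V, the device is in saturation.
I_D = ½ k_p V_ov² (1 + λ V_SD) = 0.5 × 4.26 × 1.95² × (1 + 0.067 × 3.77) = 10.1 mA.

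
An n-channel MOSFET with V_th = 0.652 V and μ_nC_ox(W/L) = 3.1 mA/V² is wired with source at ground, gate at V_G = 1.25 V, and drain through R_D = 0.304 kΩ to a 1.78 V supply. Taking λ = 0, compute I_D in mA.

V_GS = V_G = 1.25 V, so V_ov = 1.25 − 0.652 = 0.598 V.
Assume saturation: I_D = ½ k_n V_ov² = 0.5 × 3.1 × 0.598² = 0.554 mA, giving V_DS = V_DD − I_D R_D = 1.78 − 0.554 × 0.304 = 1.61 V.
V_DS = 1.61 V ≥ V_ov = 0.598 V, confirming saturation.

I_D = 0.554 mA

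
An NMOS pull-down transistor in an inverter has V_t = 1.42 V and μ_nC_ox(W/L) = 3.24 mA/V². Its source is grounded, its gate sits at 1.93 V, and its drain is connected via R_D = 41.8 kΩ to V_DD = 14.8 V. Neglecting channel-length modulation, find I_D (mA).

V_GS = V_G = 1.93 V, so V_ov = 1.93 − 1.42 = 0.51 V.
Assume saturation: I_D = ½ k_n V_ov² = 0.5 × 3.24 × 0.51² = 0.421 mA, giving V_DS = V_DD − I_D R_D = 14.8 − 0.421 × 41.8 = -2.81 V.
But -2.81 V < V_ov = 0.51 V, so the device is actually in triode.
In triode I_D = k_n[V_ov V_DS − ½ V_DS²] and I_D = (V_DD − V_DS)/R_D. Equating: 67.7 V_DS² − 70.07 V_DS + 14.8 = 0, giving V_DS = 0.296 V (the root below V_ov).
I_D = (14.8 − 0.296) / 41.8 = 0.347 mA.

I_D = 0.347 mA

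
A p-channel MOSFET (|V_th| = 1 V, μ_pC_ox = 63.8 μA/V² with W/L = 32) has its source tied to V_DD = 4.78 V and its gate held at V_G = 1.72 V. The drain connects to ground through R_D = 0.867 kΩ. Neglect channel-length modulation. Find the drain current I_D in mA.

V_SG = V_DD − V_G = 4.78 − 1.72 = 3.06 V, so V_ov = 3.06 − 1 = 2.06 V.
k_p = μ_pC_ox · (W/L) = 2.042 mA/V².
Assume saturation: I_D = ½ k_p V_ov² = 0.5 × 2.042 × 2.06² = 4.33 mA, giving V_SD = V_DD − I_D R_D = 4.78 − 4.33 × 0.867 = 1.02 V.
But 1.02 V < V_ov = 2.06 V, so the device is actually in triode.
In triode I_D = k_p[V_ov V_SD − ½ V_SD²] and I_D = (V_DD − V_SD)/R_D. Equating: 0.885 V_SD² − 4.646 V_SD + 4.78 = 0, giving V_SD = 1.4 V (the root below V_ov).
I_D = (4.78 − 1.4) / 0.867 = 3.89 mA.

I_D = 3.89 mA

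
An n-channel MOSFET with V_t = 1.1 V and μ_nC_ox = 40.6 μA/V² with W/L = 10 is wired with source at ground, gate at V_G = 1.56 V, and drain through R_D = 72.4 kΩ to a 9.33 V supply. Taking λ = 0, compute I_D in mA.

V_GS = V_G = 1.56 V, so V_ov = 1.56 − 1.1 = 0.46 V.
k_n = μ_nC_ox · (W/L) = 0.406 mA/V².
Assume saturation: I_D = ½ k_n V_ov² = 0.5 × 0.406 × 0.46² = 0.043 mA, giving V_DS = V_DD − I_D R_D = 9.33 − 0.043 × 72.4 = 6.22 V.
V_DS = 6.22 V ≥ V_ov = 0.46 V, confirming saturation.

I_D = 0.0430 mA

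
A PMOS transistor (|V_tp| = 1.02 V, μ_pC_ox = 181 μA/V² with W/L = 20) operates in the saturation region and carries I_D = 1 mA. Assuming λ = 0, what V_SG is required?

k_p = μ_pC_ox · (W/L) = 3.62 mA/V².
In saturation I_D = ½ k_p (V_SG − |V_tp|)², so V_SG − |V_tp| = √(2 I_D / k_p) = √(2 × 1 / 3.62) = 0.743 V.
V_SG = 1.02 + 0.743 = 1.76 V.

V_SG = 1.76 V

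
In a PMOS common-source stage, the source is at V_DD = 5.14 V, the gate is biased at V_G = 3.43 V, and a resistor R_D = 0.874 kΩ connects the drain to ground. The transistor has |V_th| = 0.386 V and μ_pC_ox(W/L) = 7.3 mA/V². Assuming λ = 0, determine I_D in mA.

V_SG = V_DD − V_G = 5.14 − 3.43 = 1.71 V, so V_ov = 1.71 − 0.386 = 1.32 V.
Assume saturation: I_D = ½ k_p V_ov² = 0.5 × 7.3 × 1.32² = 6.4 mA, giving V_SD = V_DD − I_D R_D = 5.14 − 6.4 × 0.874 = -0.452 V.
But -0.452 V < V_ov = 1.32 V, so the device is actually in triode.
In triode I_D = k_p[V_ov V_SD − ½ V_SD²] and I_D = (V_DD − V_SD)/R_D. Equating: 3.19 V_SD² − 9.447 V_SD + 5.14 = 0, giving V_SD = 0.718 V (the root below V_ov).
I_D = (5.14 − 0.718) / 0.874 = 5.06 mA.

I_D = 5.06 mA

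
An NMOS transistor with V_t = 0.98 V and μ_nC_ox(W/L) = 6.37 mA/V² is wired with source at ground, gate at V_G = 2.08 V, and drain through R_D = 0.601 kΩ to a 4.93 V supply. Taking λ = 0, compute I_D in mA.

V_GS = V_G = 2.08 V, so V_ov = 2.08 − 0.98 = 1.1 V.
Assume saturation: I_D = ½ k_n V_ov² = 0.5 × 6.37 × 1.1² = 3.85 mA, giving V_DS = V_DD − I_D R_D = 4.93 − 3.85 × 0.601 = 2.61 V.
V_DS = 2.61 V ≥ V_ov = 1.1 V, confirming saturation.

I_D = 3.85 mA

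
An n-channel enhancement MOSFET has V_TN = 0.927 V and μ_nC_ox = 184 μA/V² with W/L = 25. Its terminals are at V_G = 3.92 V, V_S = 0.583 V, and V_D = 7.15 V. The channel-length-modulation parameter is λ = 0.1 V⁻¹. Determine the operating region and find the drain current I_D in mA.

Saturation; I_D = 22.1 mA

V_GS = V_G − V_S = 3.92 − 0.583 = 3.34 V; V_DS = V_D − V_S = 7.15 − 0.583 = 6.57 V.
k_n = μ_nC_ox · (W/L) = 4.6 mA/V².
V_ov = V_GS − V_TN = 3.34 − 0.927 = 2.41 V.
Since V_DS = 6.57 V ≥ V_ov = 2.41 V, the device is in saturation.
I_D = ½ k_n V_ov² (1 + λ V_DS) = 0.5 × 4.6 × 2.41² × (1 + 0.1 × 6.57) = 22.1 mA.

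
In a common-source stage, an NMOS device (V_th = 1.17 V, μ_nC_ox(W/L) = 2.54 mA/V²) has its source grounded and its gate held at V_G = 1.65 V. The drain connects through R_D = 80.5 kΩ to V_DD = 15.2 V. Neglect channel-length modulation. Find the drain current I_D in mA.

V_GS = V_G = 1.65 V, so V_ov = 1.65 − 1.17 = 0.48 V.
Assume saturation: I_D = ½ k_n V_ov² = 0.5 × 2.54 × 0.48² = 0.293 mA, giving V_DS = V_DD − I_D R_D = 15.2 − 0.293 × 80.5 = -8.35 V.
But -8.35 V < V_ov = 0.48 V, so the device is actually in triode.
In triode I_D = k_n[V_ov V_DS − ½ V_DS²] and I_D = (V_DD − V_DS)/R_D. Equating: 102 V_DS² − 99.15 V_DS + 15.2 = 0, giving V_DS = 0.191 V (the root below V_ov).
I_D = (15.2 − 0.191) / 80.5 = 0.186 mA.

I_D = 0.186 mA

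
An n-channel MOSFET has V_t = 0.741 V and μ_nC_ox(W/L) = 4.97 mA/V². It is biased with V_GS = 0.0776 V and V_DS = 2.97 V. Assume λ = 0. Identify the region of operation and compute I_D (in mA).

Cutoff; I_D = 0 mA

V_GS = 0.0776 V < V_t = 0.741 V, so the transistor is in cutoff.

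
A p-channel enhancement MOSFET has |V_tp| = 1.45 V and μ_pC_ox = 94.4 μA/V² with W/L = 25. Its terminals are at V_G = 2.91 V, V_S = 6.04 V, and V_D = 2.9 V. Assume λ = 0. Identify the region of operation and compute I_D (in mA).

Saturation; I_D = 3.33 mA

V_SG = V_S − V_G = 6.04 − 2.91 = 3.13 V; V_SD = V_S − V_D = 6.04 − 2.9 = 3.14 V.
k_p = μ_pC_ox · (W/L) = 2.36 mA/V².
V_ov = V_SG − |V_tp| = 3.13 − 1.45 = 1.68 V.
Since V_SD = 3.14 V ≥ V_ov = 1.68 V, the device is in saturation.
I_D = ½ k_p V_ov² = 0.5 × 2.36 × 1.68² = 3.33 mA.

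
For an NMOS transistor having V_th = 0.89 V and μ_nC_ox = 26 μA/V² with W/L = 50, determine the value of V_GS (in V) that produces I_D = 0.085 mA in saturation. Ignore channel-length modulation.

V_GS = 1.25 V

k_n = μ_nC_ox · (W/L) = 1.3 mA/V².
In saturation I_D = ½ k_n (V_GS − V_th)², so V_GS − V_th = √(2 I_D / k_n) = √(2 × 0.085 / 1.3) = 0.362 V.
V_GS = 0.89 + 0.362 = 1.25 V.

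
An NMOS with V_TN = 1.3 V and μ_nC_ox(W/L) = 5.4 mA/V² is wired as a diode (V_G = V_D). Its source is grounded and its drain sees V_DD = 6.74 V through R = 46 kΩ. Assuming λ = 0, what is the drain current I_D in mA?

With gate tied to drain, V_GS = V_DS ≥ V_GS − V_TN, so the device is in saturation.
KCL at the drain: ½ k_n (V_GS − V_TN)² = (V_DD − V_GS)/R.
Let x = V_GS − 1.3. Then 124 x² + x − 5.44 = 0, giving x = 0.205 V (positive root), so V_GS = 1.51 V.
I_D = (V_DD − V_GS)/R = (6.74 − 1.51) / 46 = 0.114 mA.

I_D = 0.114 mA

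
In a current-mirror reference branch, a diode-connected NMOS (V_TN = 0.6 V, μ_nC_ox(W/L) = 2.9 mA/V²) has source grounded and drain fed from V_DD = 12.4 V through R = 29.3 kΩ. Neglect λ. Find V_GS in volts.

With gate tied to drain, V_GS = V_DS ≥ V_GS − V_TN, so the device is in saturation.
KCL at the drain: ½ k_n (V_GS − V_TN)² = (V_DD − V_GS)/R.
Let x = V_GS − 0.6. Then 42.5 x² + x − 11.8 = 0, giving x = 0.515 V (positive root), so V_GS = 1.12 V.
I_D = (V_DD − V_GS)/R = (12.4 − 1.12) / 29.3 = 0.385 mA.

V_GS = 1.12 V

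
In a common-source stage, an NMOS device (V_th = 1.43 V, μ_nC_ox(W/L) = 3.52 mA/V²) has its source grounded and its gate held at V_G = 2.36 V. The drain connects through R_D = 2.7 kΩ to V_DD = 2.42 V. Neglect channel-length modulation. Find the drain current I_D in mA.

I_D = 0.791 mA

V_GS = V_G = 2.36 V, so V_ov = 2.36 − 1.43 = 0.93 V.
Assume saturation: I_D = ½ k_n V_ov² = 0.5 × 3.52 × 0.93² = 1.52 mA, giving V_DS = V_DD − I_D R_D = 2.42 − 1.52 × 2.7 = -1.69 V.
But -1.69 V < V_ov = 0.93 V, so the device is actually in triode.
In triode I_D = k_n[V_ov V_DS − ½ V_DS²] and I_D = (V_DD − V_DS)/R_D. Equating: 4.75 V_DS² − 9.839 V_DS + 2.42 = 0, giving V_DS = 0.285 V (the root below V_ov).
I_D = (2.42 − 0.285) / 2.7 = 0.791 mA.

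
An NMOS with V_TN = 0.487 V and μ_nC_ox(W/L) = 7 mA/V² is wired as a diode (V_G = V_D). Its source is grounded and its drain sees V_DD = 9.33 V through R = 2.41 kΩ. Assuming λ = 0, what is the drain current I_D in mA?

With gate tied to drain, V_GS = V_DS ≥ V_GS − V_TN, so the device is in saturation.
KCL at the drain: ½ k_n (V_GS − V_TN)² = (V_DD − V_GS)/R.
Let x = V_GS − 0.487. Then 8.44 x² + x − 8.843 = 0, giving x = 0.966 V (positive root), so V_GS = 1.45 V.
I_D = (V_DD − V_GS)/R = (9.33 − 1.45) / 2.41 = 3.27 mA.

I_D = 3.27 mA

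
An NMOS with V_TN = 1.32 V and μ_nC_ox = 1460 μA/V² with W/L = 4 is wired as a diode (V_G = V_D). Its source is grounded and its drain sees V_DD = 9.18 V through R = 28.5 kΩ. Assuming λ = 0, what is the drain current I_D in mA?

I_D = 0.265 mA

With gate tied to drain, V_GS = V_DS ≥ V_GS − V_TN, so the device is in saturation.
k_n = μ_nC_ox · (W/L) = 5.84 mA/V².
KCL at the drain: ½ k_n (V_GS − V_TN)² = (V_DD − V_GS)/R.
Let x = V_GS − 1.32. Then 83.2 x² + x − 7.86 = 0, giving x = 0.301 V (positive root), so V_GS = 1.62 V.
I_D = (V_DD − V_GS)/R = (9.18 − 1.62) / 28.5 = 0.265 mA.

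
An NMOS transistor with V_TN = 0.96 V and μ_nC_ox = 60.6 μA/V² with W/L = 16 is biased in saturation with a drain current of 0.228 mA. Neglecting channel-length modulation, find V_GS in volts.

V_GS = 1.65 V

k_n = μ_nC_ox · (W/L) = 0.9696 mA/V².
In saturation I_D = ½ k_n (V_GS − V_TN)², so V_GS − V_TN = √(2 I_D / k_n) = √(2 × 0.228 / 0.9696) = 0.686 V.
V_GS = 0.96 + 0.686 = 1.65 V.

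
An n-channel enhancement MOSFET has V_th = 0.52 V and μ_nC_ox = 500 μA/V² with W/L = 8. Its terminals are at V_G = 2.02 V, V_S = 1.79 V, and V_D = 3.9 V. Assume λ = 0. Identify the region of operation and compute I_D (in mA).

V_GS = V_G − V_S = 2.02 − 1.79 = 0.23 V; V_DS = V_D − V_S = 3.9 − 1.79 = 2.11 V.
V_GS = 0.23 V < V_th = 0.52 V, so the transistor is in cutoff.

Cutoff; I_D = 0 mA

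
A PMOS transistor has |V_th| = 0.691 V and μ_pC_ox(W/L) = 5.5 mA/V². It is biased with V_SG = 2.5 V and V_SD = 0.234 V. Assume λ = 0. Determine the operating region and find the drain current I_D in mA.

V_ov = V_SG − |V_th| = 2.5 − 0.691 = 1.81 V.
Since V_SD = 0.234 V < V_ov = 1.81 V, the device is in the triode region.
I_D = k_p [V_ov · V_SD − ½ V_SD²] = 5.5 × [1.81 × 0.234 − 0.5 × 0.234²] = 2.18 mA.

Triode; I_D = 2.18 mA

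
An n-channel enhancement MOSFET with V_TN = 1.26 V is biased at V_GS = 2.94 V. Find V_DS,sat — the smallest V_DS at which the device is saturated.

V_DS,sat = 1.68 V

The boundary between triode and saturation is V_DS = V_GS − V_TN = V_ov.
V_ov = 2.94 − 1.26 = 1.68 V.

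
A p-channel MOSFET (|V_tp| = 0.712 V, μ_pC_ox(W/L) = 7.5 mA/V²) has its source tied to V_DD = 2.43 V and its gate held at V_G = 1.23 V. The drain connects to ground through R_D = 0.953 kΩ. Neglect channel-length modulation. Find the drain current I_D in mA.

V_SG = V_DD − V_G = 2.43 − 1.23 = 1.2 V, so V_ov = 1.2 − 0.712 = 0.488 V.
Assume saturation: I_D = ½ k_p V_ov² = 0.5 × 7.5 × 0.488² = 0.893 mA, giving V_SD = V_DD − I_D R_D = 2.43 − 0.893 × 0.953 = 1.58 V.
V_SD = 1.58 V ≥ V_ov = 0.488 V, confirming saturation.

I_D = 0.893 mA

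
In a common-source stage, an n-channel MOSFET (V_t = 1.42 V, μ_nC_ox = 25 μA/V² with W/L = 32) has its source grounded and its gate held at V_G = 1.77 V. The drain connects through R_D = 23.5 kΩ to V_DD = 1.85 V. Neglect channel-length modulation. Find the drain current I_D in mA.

V_GS = V_G = 1.77 V, so V_ov = 1.77 − 1.42 = 0.35 V.
k_n = μ_nC_ox · (W/L) = 0.8 mA/V².
Assume saturation: I_D = ½ k_n V_ov² = 0.5 × 0.8 × 0.35² = 0.049 mA, giving V_DS = V_DD − I_D R_D = 1.85 − 0.049 × 23.5 = 0.698 V.
V_DS = 0.698 V ≥ V_ov = 0.35 V, confirming saturation.

I_D = 0.0490 mA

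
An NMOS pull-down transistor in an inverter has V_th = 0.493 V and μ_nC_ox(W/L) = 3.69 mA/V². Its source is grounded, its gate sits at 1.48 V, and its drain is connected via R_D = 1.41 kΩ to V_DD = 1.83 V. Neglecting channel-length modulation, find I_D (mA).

I_D = 1.05 mA

V_GS = V_G = 1.48 V, so V_ov = 1.48 − 0.493 = 0.987 V.
Assume saturation: I_D = ½ k_n V_ov² = 0.5 × 3.69 × 0.987² = 1.8 mA, giving V_DS = V_DD − I_D R_D = 1.83 − 1.8 × 1.41 = -0.704 V.
But -0.704 V < V_ov = 0.987 V, so the device is actually in triode.
In triode I_D = k_n[V_ov V_DS − ½ V_DS²] and I_D = (V_DD − V_DS)/R_D. Equating: 2.6 V_DS² − 6.135 V_DS + 1.83 = 0, giving V_DS = 0.35 V (the root below V_ov).
I_D = (1.83 − 0.35) / 1.41 = 1.05 mA.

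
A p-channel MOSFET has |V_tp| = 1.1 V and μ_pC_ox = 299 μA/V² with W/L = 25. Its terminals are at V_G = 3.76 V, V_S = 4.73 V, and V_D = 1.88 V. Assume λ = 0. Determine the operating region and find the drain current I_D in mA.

Cutoff; I_D = 0 mA

V_SG = V_S − V_G = 4.73 − 3.76 = 0.97 V; V_SD = V_S − V_D = 4.73 − 1.88 = 2.85 V.
V_SG = 0.97 V < |V_tp| = 1.1 V, so the transistor is in cutoff.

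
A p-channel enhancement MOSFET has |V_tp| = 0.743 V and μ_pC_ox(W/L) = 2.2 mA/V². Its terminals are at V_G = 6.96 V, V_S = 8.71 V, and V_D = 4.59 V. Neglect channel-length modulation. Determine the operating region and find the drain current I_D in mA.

V_SG = V_S − V_G = 8.71 − 6.96 = 1.75 V; V_SD = V_S − V_D = 8.71 − 4.59 = 4.12 V.
V_ov = V_SG − |V_tp| = 1.75 − 0.743 = 1.01 V.
Since V_SD = 4.12 V ≥ V_ov = 1.01 V, the device is in saturation.
I_D = ½ k_p V_ov² = 0.5 × 2.2 × 1.01² = 1.12 mA.

Saturation; I_D = 1.12 mA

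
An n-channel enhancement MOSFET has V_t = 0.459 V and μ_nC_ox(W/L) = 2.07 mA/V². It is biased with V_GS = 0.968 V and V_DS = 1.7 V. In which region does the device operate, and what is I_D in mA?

Saturation; I_D = 0.268 mA

V_ov = V_GS − V_t = 0.968 − 0.459 = 0.509 V.
Since V_DS = 1.7 V ≥ V_ov = 0.509 V, the device is in saturation.
I_D = ½ k_n V_ov² = 0.5 × 2.07 × 0.509² = 0.268 mA.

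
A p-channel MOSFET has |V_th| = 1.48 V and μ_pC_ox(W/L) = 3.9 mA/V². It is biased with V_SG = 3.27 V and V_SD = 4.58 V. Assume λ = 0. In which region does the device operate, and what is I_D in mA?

V_ov = V_SG − |V_th| = 3.27 − 1.48 = 1.79 V.
Since V_SD = 4.58 V ≥ V_ov = 1.79 V, the device is in saturation.
I_D = ½ k_p V_ov² = 0.5 × 3.9 × 1.79² = 6.25 mA.

Saturation; I_D = 6.25 mA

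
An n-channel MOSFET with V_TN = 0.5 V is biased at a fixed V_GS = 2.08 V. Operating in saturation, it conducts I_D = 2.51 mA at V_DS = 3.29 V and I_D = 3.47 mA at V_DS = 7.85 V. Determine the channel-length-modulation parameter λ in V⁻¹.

With V_GS fixed, I_D ∝ (1 + λ V_DS) in saturation, so I_D2/I_D1 = (1 + λ V_DS2)/(1 + λ V_DS1).
3.47/2.51 = 1.382 = (1 + 7.85 λ)/(1 + 3.29 λ).
Solving: λ (I_D1 V_DS2 − I_D2 V_DS1) = I_D2 − I_D1, so λ = (3.47 − 2.51) / (2.51 × 7.85 − 3.47 × 3.29) = 0.96 / 8.29 = 0.116 V⁻¹.

λ = 0.116 V⁻¹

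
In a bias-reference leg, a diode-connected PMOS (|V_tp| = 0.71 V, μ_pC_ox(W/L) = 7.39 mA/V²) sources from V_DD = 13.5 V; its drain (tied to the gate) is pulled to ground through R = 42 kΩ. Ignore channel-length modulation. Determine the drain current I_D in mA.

With gate tied to drain, V_SG = V_SD ≥ V_SG − |V_tp|, so the device is in saturation.
KCL at the drain: ½ k_p (V_SG − |V_tp|)² = (V_DD − V_SG)/R.
Let x = V_SG − 0.71. Then 155 x² + x − 12.79 = 0, giving x = 0.284 V (positive root), so V_SG = 0.994 V.
I_D = (V_DD − V_SG)/R = (13.5 − 0.994) / 42 = 0.298 mA.

I_D = 0.298 mA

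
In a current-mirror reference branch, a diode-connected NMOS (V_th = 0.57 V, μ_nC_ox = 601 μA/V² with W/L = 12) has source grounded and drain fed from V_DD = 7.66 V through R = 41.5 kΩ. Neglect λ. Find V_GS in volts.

With gate tied to drain, V_GS = V_DS ≥ V_GS − V_th, so the device is in saturation.
k_n = μ_nC_ox · (W/L) = 7.212 mA/V².
KCL at the drain: ½ k_n (V_GS − V_th)² = (V_DD − V_GS)/R.
Let x = V_GS − 0.57. Then 150 x² + x − 7.09 = 0, giving x = 0.214 V (positive root), so V_GS = 0.784 V.
I_D = (V_DD − V_GS)/R = (7.66 − 0.784) / 41.5 = 0.166 mA.

V_GS = 0.784 V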